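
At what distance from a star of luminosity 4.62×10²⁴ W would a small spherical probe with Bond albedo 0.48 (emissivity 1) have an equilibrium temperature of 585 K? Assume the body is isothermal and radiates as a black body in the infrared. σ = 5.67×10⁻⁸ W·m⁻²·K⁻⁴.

d ≈ 2.68×10⁹ m

For an isothermal black-emitting sphere, (1−a)S·πr² = σ·4πr²·T⁴ ⇒ S = 4σT⁴/(1−a).
S = 4·5.67×10⁻⁸·(585)⁴/0.520 = 51080 W/m².
Flux falls as S = L/(4πd²), so d = √(L/(4πS)) = √(4.62×10²⁴/(4π·51080)).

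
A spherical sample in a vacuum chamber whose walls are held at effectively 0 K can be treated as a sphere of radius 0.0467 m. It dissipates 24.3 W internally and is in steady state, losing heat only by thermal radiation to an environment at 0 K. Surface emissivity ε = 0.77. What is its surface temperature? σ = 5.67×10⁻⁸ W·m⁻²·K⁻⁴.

Steady state: internal power = radiated power, P = εσA T⁴.
Radiating area A = 4πr² = 0.02741 m².
T⁴ = P/(εσA) = 24.3/(0.77·5.67×10⁻⁸·0.02741) = 2.031×10¹⁰ K⁴.
T = (2.031×10¹⁰)^(1/4).

T ≈ 378 K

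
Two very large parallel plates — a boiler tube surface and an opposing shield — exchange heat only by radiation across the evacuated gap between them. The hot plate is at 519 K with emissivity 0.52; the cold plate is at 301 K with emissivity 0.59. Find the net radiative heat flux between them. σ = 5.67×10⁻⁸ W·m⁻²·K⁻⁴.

For two infinite grey parallel plates, q = σ(T₁⁴ − T₂⁴)/(1/ε₁ + 1/ε₂ − 1).
T₁⁴ − T₂⁴ = 7.256×10¹⁰ − 8.209×10⁹ = 6.435×10¹⁰ K⁴.
1/ε₁ + 1/ε₂ − 1 = 1.923 + 1.695 − 1 = 2.618.
q = 5.67×10⁻⁸ × 6.435×10¹⁰ / 2.618.

q ≈ 1390 W/m²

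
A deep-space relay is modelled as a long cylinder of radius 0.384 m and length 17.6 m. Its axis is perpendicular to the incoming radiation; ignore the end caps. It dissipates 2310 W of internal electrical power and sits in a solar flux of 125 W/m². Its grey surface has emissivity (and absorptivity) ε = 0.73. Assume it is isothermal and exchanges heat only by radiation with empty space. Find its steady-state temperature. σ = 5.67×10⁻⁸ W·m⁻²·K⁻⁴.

T ≈ 212 K

At steady state, absorbed solar power + internal power = radiated power.
Absorbed: α·S·A_cross = 0.73·125·13.52 = 1233 W (cross-section 2rL).
Total input = 1233 + 2310 = 3543 W.
Radiated: εσ·A_surf·T⁴ with A_surf = 2πrL = 42.46 m².
T⁴ = 3543/(0.73·5.67×10⁻⁸·42.46) = 2.016×10⁹ K⁴.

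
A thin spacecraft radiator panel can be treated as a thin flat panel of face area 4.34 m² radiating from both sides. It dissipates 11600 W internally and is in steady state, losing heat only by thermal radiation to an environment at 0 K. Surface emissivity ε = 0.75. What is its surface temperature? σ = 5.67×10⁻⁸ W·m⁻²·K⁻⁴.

Steady state: internal power = radiated power, P = εσA T⁴.
Radiating area A = 2·4.34 = 8.680 m².
T⁴ = P/(εσA) = 11600/(0.75·5.67×10⁻⁸·8.680) = 3.143×10¹⁰ K⁴.
T = (3.143×10¹⁰)^(1/4).

T ≈ 421 K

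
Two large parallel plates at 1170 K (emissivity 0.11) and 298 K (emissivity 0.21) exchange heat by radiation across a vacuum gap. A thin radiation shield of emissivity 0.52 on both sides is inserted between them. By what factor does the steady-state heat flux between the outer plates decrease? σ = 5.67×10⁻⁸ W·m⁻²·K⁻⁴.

Without shield: q₀ = σΔ(T⁴)/(1/ε₁+1/ε₂−1) with denominator 12.85.
With shield the two gaps are in series; the resistances add: (1/ε₁+1/ε_s−1)+(1/ε_s+1/ε₂−1) = 10.01+5.685 = 15.70.
Heat-flux ratio q₀/q = 15.70/12.85.

factor ≈ 1.22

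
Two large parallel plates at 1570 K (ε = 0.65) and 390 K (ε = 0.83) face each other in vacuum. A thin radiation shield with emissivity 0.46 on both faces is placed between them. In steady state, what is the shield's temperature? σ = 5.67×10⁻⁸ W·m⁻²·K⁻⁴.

T_s ≈ 1300 K

In steady state the net flux on the hot side equals that on the cold side.
σ(T₁⁴−T_s⁴)/D₁ = σ(T_s⁴−T₂⁴)/D₂, with D₁ = 1/ε₁+1/ε_s−1 = 2.712, D₂ = 1/ε_s+1/ε₂−1 = 2.379.
Solve for T_s⁴: T_s⁴ = (D₂·T₁⁴ + D₁·T₂⁴)/(D₁+D₂) = 2.851×10¹² K⁴.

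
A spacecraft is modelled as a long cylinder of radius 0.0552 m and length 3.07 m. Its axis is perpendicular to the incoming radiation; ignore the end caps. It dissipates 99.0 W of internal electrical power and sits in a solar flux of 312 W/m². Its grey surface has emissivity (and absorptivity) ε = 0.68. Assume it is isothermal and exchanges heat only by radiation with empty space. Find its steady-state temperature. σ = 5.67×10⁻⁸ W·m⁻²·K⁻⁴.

At steady state, absorbed solar power + internal power = radiated power.
Absorbed: α·S·A_cross = 0.68·312·0.3389 = 71.91 W (cross-section 2rL).
Total input = 71.91 + 99.0 = 170.9 W.
Radiated: εσ·A_surf·T⁴ with A_surf = 2πrL = 1.065 m².
T⁴ = 170.9/(0.68·5.67×10⁻⁸·1.065) = 4.163×10⁹ K⁴.

T ≈ 254 K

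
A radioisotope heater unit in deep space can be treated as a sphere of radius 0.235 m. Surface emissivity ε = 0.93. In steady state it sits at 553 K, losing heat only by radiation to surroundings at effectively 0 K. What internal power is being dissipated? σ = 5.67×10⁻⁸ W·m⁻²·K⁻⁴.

Steady state: P = εσA T⁴.
A = 4πr² = 0.6940 m²; T⁴ = (553)⁴ = 9.352×10¹⁰ K⁴.
P = 0.93 × 5.67×10⁻⁸ × 0.6940 × 9.352×10¹⁰.

P ≈ 3420 W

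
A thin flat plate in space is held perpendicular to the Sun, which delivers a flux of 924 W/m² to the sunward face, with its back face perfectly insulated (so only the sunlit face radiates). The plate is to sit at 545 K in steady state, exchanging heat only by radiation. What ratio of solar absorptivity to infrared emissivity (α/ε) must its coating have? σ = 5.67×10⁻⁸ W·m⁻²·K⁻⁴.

Balance: αS·A = εσ·1A·T⁴ ⇒ α/ε = σT⁴/S.
α/ε = 5.67×10⁻⁸·(545)⁴/924 = 5.67×10⁻⁸·8.822×10¹⁰/924.

α/ε ≈ 5.41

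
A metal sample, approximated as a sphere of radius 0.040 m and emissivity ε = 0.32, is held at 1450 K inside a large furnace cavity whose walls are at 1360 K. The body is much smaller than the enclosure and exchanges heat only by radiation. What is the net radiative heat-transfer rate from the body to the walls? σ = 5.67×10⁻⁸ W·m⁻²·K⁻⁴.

P_net ≈ 365 W

For a small grey body in a large enclosure: P_net = εσA(T_body⁴ − T_wall⁴).
A = 4πr² = 0.02011 m²; T_body⁴ − T_wall⁴ = 4.421×10¹² − 3.421×10¹² = 9.995×10¹¹ K⁴.
|P_net| = 0.32·5.67×10⁻⁸·0.02011·9.995×10¹¹.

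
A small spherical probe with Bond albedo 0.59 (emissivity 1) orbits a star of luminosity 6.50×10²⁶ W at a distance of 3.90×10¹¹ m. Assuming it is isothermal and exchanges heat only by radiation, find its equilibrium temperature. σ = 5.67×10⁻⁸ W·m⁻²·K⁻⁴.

First find the stellar flux at distance d: S = L/(4πd²) = 6.50×10²⁶/(4π·(3.90×10¹¹)²) = 340.1 W/m².
For an isothermal sphere, absorbed (1−a)S·πr² = emitted σ·4πr²·T⁴, so T⁴ = (1−a)S/(4σ).
T⁴ = 0.410·340.1/(4·5.67×10⁻⁸) = 6.148×10⁸ K⁴.

T ≈ 157 K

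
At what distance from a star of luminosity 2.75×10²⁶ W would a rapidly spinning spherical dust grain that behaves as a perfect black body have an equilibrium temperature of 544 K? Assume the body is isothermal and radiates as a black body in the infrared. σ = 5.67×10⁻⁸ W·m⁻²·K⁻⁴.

For an isothermal black-emitting sphere, (1−a)S·πr² = σ·4πr²·T⁴ ⇒ S = 4σT⁴/(1−a).
S = 4·5.67×10⁻⁸·(544)⁴/1.00 = 19860 W/m².
Flux falls as S = L/(4πd²), so d = √(L/(4πS)) = √(2.75×10²⁶/(4π·19860)).

d ≈ 3.32×10¹⁰ m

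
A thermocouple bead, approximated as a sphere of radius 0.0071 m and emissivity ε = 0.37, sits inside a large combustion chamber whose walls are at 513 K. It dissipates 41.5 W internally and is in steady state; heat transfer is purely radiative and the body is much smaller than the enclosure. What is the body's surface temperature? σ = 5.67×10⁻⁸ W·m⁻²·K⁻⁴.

T ≈ 1340 K

For a small grey body in a large enclosure, net radiated power = εσA(T⁴ − T_w⁴).
Steady state: P = εσA(T⁴ − T_w⁴) with A = 4πr² = 6.335×10⁻⁴ m².
T⁴ = P/(εσA) + T_w⁴ = 41.5/(0.37·5.67×10⁻⁸·6.335×10⁻⁴) + (513)⁴
    = 3.123×10¹² + 6.926×10¹⁰ = 3.192×10¹² K⁴.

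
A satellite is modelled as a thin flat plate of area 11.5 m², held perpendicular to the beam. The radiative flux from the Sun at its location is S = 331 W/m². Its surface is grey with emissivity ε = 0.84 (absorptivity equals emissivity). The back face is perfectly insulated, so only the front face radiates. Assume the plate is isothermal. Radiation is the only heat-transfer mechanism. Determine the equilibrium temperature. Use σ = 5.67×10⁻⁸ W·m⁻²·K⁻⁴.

T ≈ 276 K

At equilibrium, absorbed power = emitted power.
Absorbing cross-section = A = 11.50 m²; emitting surface = A = 11.50 m² (ratio 1).
εS·A_cross = εσ·A_surf·T⁴  ⇒  T⁴ = S/(1σ)   (ε cancels).
T⁴ = 331/(1·5.67×10⁻⁸) = 5.838×10⁹ K⁴.
T = (5.838×10⁹)^(1/4).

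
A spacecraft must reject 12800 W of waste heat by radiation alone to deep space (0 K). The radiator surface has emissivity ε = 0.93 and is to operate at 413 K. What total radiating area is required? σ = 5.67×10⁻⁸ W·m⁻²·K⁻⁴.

A ≈ 8.34 m²

P = εσA T⁴ ⇒ A = P/(εσT⁴).
T⁴ = 2.909×10¹⁰ K⁴.
A = 12800/(0.93 × 5.67×10⁻⁸ × 2.909×10¹⁰).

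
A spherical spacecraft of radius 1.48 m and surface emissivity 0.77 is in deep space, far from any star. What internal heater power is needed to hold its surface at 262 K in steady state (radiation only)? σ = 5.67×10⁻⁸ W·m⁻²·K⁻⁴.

P ≈ 5660 W

P = εσ·4πr²·T⁴.
4πr² = 27.53 m²; T⁴ = 4.712×10⁹ K⁴.
P = 0.77·5.67×10⁻⁸·27.53·4.712×10⁹.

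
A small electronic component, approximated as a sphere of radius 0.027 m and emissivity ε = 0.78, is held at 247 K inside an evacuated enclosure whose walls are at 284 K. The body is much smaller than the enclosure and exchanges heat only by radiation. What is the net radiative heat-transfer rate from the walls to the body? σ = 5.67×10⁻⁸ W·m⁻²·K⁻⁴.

For a small grey body in a large enclosure: P_net = εσA(T_body⁴ − T_wall⁴).
A = 4πr² = 0.009161 m²; T_body⁴ − T_wall⁴ = 3.722×10⁹ − 6.505×10⁹ = -2.783×10⁹ K⁴.
|P_net| = 0.78·5.67×10⁻⁸·0.009161·2.783×10⁹.

P_net ≈ 1.13 W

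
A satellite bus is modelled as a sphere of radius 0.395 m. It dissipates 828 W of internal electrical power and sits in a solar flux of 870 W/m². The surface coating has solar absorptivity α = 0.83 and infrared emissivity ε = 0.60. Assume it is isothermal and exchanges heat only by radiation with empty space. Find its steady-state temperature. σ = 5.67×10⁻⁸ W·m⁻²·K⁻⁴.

T ≈ 365 K

At steady state, absorbed solar power + internal power = radiated power.
Absorbed: α·S·A_cross = 0.83·870·0.4902 = 353.9 W (cross-section πr²).
Total input = 353.9 + 828 = 1182 W.
Radiated: εσ·A_surf·T⁴ with A_surf = 4πr² = 1.961 m².
T⁴ = 1182/(0.60·5.67×10⁻⁸·1.961) = 1.772×10¹⁰ K⁴.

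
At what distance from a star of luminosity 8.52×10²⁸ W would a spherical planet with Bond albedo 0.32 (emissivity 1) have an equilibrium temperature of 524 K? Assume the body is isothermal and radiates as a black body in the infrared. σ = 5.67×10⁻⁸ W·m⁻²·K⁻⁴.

For an isothermal black-emitting sphere, (1−a)S·πr² = σ·4πr²·T⁴ ⇒ S = 4σT⁴/(1−a).
S = 4·5.67×10⁻⁸·(524)⁴/0.680 = 25150 W/m².
Flux falls as S = L/(4πd²), so d = √(L/(4πS)) = √(8.52×10²⁸/(4π·25150)).

d ≈ 5.19×10¹¹ m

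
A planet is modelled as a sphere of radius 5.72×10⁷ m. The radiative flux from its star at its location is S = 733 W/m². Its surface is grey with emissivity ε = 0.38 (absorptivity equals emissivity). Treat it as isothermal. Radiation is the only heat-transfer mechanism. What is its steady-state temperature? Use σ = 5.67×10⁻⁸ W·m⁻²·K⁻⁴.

T ≈ 238 K

At equilibrium, absorbed power = emitted power.
Absorbing cross-section = πr² = 1.028×10¹⁶ m²; emitting surface = 4πr² = 4.112×10¹⁶ m² (ratio 4).
εS·A_cross = εσ·A_surf·T⁴  ⇒  T⁴ = S/(4σ)   (ε cancels).
T⁴ = 733/(4·5.67×10⁻⁸) = 3.232×10⁹ K⁴.
T = (3.232×10⁹)^(1/4).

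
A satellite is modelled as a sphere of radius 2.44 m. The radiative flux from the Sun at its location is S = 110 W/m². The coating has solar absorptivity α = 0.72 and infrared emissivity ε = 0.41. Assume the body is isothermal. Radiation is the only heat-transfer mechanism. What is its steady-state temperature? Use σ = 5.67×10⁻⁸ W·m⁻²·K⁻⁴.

T ≈ 171 K

At equilibrium, absorbed power = emitted power.
Absorbing cross-section = πr² = 18.70 m²; emitting surface = 4πr² = 74.82 m² (ratio 4).
αS·A_cross = εσ·A_surf·T⁴  ⇒  T⁴ = αS/(ε·4σ).
T⁴ = 0.720·110/(0.41·4·5.67×10⁻⁸) = 8.517×10⁸ K⁴.
T = (8.517×10⁸)^(1/4).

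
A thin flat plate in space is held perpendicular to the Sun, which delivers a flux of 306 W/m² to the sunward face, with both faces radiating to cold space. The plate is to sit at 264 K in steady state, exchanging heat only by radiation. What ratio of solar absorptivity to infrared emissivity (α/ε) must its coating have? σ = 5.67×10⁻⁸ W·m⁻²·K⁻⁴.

α/ε ≈ 1.80

Balance: αS·A = εσ·2A·T⁴ ⇒ α/ε = 2σT⁴/S.
α/ε = 2·5.67×10⁻⁸·(264)⁴/306 = 2·5.67×10⁻⁸·4.858×10⁹/306.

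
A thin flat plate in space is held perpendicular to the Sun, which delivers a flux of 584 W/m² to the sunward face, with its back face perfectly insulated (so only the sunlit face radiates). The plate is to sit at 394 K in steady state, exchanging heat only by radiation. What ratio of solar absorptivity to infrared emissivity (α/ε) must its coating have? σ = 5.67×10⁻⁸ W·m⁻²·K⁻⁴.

α/ε ≈ 2.34

Balance: αS·A = εσ·1A·T⁴ ⇒ α/ε = σT⁴/S.
α/ε = 5.67×10⁻⁸·(394)⁴/584 = 5.67×10⁻⁸·2.410×10¹⁰/584.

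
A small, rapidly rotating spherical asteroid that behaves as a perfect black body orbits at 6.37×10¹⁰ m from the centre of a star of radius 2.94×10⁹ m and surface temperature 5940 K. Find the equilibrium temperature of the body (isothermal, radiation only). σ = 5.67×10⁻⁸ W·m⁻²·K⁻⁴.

T ≈ 902 K

The star's surface emits σT_*⁴; at distance d the flux is S = σT_*⁴(R_*/d)².
S = 5.67×10⁻⁸·(5940)⁴·(2.94×10⁹/6.37×10¹⁰)² = 1.504×10⁵ W/m².
For an isothermal sphere T⁴ = (1−a)S/(4σ) = 6.630×10¹¹ K⁴.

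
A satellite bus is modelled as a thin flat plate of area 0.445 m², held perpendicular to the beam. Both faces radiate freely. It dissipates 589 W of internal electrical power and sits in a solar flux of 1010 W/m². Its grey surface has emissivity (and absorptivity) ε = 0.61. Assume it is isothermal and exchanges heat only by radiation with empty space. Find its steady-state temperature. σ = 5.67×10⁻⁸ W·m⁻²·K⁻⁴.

At steady state, absorbed solar power + internal power = radiated power.
Absorbed: α·S·A_cross = 0.61·1010·0.4450 = 274.2 W (cross-section A).
Total input = 274.2 + 589 = 863.2 W.
Radiated: εσ·A_surf·T⁴ with A_surf = 2A = 0.8900 m².
T⁴ = 863.2/(0.61·5.67×10⁻⁸·0.8900) = 2.804×10¹⁰ K⁴.

T ≈ 409 K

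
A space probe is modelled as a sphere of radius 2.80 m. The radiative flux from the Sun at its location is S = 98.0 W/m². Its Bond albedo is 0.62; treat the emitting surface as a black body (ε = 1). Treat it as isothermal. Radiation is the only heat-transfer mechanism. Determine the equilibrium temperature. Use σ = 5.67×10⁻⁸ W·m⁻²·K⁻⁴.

T ≈ 113 K

At equilibrium, absorbed power = emitted power.
Absorbing cross-section = πr² = 24.63 m²; emitting surface = 4πr² = 98.52 m² (ratio 4).
(1−a)S·A_cross = εσ·A_surf·T⁴  ⇒  T⁴ = (1−a)S/(4σ).
T⁴ = 0.380·98.0/(4·5.67×10⁻⁸) = 1.642×10⁸ K⁴.
T = (1.642×10⁸)^(1/4).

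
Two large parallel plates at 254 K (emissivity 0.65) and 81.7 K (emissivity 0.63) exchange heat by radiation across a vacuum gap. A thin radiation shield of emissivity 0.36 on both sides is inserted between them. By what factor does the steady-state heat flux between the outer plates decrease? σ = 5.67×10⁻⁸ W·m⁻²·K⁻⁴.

Without shield: q₀ = σΔ(T⁴)/(1/ε₁+1/ε₂−1) with denominator 2.126.
With shield the two gaps are in series; the resistances add: (1/ε₁+1/ε_s−1)+(1/ε_s+1/ε₂−1) = 3.316+3.365 = 6.681.
Heat-flux ratio q₀/q = 6.681/2.126.

factor ≈ 3.14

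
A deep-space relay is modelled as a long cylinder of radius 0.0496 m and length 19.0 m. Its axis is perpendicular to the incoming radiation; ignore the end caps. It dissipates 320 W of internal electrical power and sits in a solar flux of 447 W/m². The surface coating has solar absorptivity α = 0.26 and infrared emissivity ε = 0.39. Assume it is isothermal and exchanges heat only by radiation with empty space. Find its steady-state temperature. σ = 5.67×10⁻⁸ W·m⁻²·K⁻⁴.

At steady state, absorbed solar power + internal power = radiated power.
Absorbed: α·S·A_cross = 0.26·447·1.885 = 219.1 W (cross-section 2rL).
Total input = 219.1 + 320 = 539.1 W.
Radiated: εσ·A_surf·T⁴ with A_surf = 2πrL = 5.921 m².
T⁴ = 539.1/(0.39·5.67×10⁻⁸·5.921) = 4.117×10⁹ K⁴.

T ≈ 253 K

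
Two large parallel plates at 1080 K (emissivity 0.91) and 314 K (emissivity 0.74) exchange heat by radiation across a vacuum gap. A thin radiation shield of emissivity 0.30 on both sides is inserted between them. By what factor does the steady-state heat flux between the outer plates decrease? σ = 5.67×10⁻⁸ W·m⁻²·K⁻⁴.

Without shield: q₀ = σΔ(T⁴)/(1/ε₁+1/ε₂−1) with denominator 1.450.
With shield the two gaps are in series; the resistances add: (1/ε₁+1/ε_s−1)+(1/ε_s+1/ε₂−1) = 3.432+3.685 = 7.117.
Heat-flux ratio q₀/q = 7.117/1.450.

factor ≈ 4.91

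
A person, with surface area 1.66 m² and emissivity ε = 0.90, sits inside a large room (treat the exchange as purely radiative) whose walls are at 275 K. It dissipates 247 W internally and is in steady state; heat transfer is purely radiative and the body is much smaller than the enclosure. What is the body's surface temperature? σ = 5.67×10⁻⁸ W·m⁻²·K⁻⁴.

For a small grey body in a large enclosure, net radiated power = εσA(T⁴ − T_w⁴).
Steady state: P = εσA(T⁴ − T_w⁴) with A = 1.66 m².
T⁴ = P/(εσA) + T_w⁴ = 247/(0.90·5.67×10⁻⁸·1.660) + (275)⁴
    = 2.916×10⁹ + 5.719×10⁹ = 8.635×10⁹ K⁴.

T ≈ 305 K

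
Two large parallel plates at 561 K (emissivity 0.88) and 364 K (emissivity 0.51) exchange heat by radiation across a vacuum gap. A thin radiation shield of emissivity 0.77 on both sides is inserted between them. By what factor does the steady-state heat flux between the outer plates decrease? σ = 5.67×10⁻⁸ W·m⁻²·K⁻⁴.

Without shield: q₀ = σΔ(T⁴)/(1/ε₁+1/ε₂−1) with denominator 2.097.
With shield the two gaps are in series; the resistances add: (1/ε₁+1/ε_s−1)+(1/ε_s+1/ε₂−1) = 1.435+2.259 = 3.695.
Heat-flux ratio q₀/q = 3.695/2.097.

factor ≈ 1.76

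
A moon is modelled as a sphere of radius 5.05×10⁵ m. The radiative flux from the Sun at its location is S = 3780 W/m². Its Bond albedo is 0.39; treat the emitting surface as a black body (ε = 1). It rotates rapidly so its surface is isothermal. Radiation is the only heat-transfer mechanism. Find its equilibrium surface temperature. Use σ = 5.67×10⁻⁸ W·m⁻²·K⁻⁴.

At equilibrium, absorbed power = emitted power.
Absorbing cross-section = πr² = 8.012×10¹¹ m²; emitting surface = 4πr² = 3.205×10¹² m² (ratio 4).
(1−a)S·A_cross = εσ·A_surf·T⁴  ⇒  T⁴ = (1−a)S/(4σ).
T⁴ = 0.610·3780/(4·5.67×10⁻⁸) = 1.017×10¹⁰ K⁴.
T = (1.017×10¹⁰)^(1/4).

T ≈ 318 K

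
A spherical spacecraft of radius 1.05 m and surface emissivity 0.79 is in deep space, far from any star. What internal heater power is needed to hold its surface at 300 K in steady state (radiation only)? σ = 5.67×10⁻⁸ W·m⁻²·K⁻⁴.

P = εσ·4πr²·T⁴.
4πr² = 13.85 m²; T⁴ = 8.100×10⁹ K⁴.
P = 0.79·5.67×10⁻⁸·13.85·8.100×10⁹.

P ≈ 5030 W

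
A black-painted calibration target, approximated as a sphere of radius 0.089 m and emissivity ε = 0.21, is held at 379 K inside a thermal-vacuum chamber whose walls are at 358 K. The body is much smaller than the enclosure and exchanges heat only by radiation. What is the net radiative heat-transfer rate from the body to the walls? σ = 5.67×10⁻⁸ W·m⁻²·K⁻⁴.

For a small grey body in a large enclosure: P_net = εσA(T_body⁴ − T_wall⁴).
A = 4πr² = 0.09954 m²; T_body⁴ − T_wall⁴ = 2.063×10¹⁰ − 1.643×10¹⁰ = 4.207×10⁹ K⁴.
|P_net| = 0.21·5.67×10⁻⁸·0.09954·4.207×10⁹.

P_net ≈ 4.99 W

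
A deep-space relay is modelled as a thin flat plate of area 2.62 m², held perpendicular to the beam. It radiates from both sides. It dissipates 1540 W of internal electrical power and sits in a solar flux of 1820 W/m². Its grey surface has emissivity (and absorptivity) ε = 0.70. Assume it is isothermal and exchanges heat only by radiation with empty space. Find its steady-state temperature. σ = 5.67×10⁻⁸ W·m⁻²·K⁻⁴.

At steady state, absorbed solar power + internal power = radiated power.
Absorbed: α·S·A_cross = 0.70·1820·2.620 = 3338 W (cross-section A).
Total input = 3338 + 1540 = 4878 W.
Radiated: εσ·A_surf·T⁴ with A_surf = 2A = 5.240 m².
T⁴ = 4878/(0.70·5.67×10⁻⁸·5.240) = 2.345×10¹⁰ K⁴.

T ≈ 391 K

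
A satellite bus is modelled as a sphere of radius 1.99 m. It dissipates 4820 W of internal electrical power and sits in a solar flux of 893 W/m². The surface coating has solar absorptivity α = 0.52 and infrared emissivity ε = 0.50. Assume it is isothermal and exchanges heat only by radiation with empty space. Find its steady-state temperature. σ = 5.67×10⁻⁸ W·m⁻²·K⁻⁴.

At steady state, absorbed solar power + internal power = radiated power.
Absorbed: α·S·A_cross = 0.52·893·12.44 = 5777 W (cross-section πr²).
Total input = 5777 + 4820 = 10600 W.
Radiated: εσ·A_surf·T⁴ with A_surf = 4πr² = 49.76 m².
T⁴ = 10600/(0.50·5.67×10⁻⁸·49.76) = 7.511×10⁹ K⁴.

T ≈ 294 K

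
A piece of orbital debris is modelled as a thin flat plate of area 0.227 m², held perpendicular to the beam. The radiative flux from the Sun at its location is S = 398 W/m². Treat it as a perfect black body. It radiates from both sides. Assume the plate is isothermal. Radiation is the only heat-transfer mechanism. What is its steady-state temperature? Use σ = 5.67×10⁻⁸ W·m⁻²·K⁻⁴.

At equilibrium, absorbed power = emitted power.
Absorbing cross-section = A = 0.2270 m²; emitting surface = 2A = 0.4540 m² (ratio 2).
S·A_cross = εσ·A_surf·T⁴  ⇒  T⁴ = S/(2σ).
T⁴ = 1.00·398/(2·5.67×10⁻⁸) = 3.510×10⁹ K⁴.
T = (3.510×10⁹)^(1/4).

T ≈ 243 K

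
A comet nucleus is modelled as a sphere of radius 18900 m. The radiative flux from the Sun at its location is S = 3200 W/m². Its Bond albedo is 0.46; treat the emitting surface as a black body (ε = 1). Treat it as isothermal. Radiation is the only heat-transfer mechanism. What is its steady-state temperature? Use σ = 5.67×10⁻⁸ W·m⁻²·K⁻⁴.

T ≈ 295 K

At equilibrium, absorbed power = emitted power.
Absorbing cross-section = πr² = 1.122×10⁹ m²; emitting surface = 4πr² = 4.489×10⁹ m² (ratio 4).
(1−a)S·A_cross = εσ·A_surf·T⁴  ⇒  T⁴ = (1−a)S/(4σ).
T⁴ = 0.540·3200/(4·5.67×10⁻⁸) = 7.619×10⁹ K⁴.
T = (7.619×10⁹)^(1/4).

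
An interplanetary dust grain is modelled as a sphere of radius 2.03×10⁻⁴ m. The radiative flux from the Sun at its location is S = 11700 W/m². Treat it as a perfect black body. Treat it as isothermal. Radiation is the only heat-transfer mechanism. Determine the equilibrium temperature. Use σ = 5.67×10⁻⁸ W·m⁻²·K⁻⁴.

T ≈ 477 K

At equilibrium, absorbed power = emitted power.
Absorbing cross-section = πr² = 1.295×10⁻⁷ m²; emitting surface = 4πr² = 5.178×10⁻⁷ m² (ratio 4).
S·A_cross = εσ·A_surf·T⁴  ⇒  T⁴ = S/(4σ).
T⁴ = 1.00·11700/(4·5.67×10⁻⁸) = 5.159×10¹⁰ K⁴.
T = (5.159×10¹⁰)^(1/4).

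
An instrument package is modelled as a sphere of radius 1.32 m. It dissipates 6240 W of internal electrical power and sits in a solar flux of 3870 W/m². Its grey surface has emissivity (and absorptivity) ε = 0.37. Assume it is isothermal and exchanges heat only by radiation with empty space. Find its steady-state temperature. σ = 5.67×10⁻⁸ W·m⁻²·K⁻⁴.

T ≈ 418 K

At steady state, absorbed solar power + internal power = radiated power.
Absorbed: α·S·A_cross = 0.37·3870·5.474 = 7838 W (cross-section πr²).
Total input = 7838 + 6240 = 14080 W.
Radiated: εσ·A_surf·T⁴ with A_surf = 4πr² = 21.90 m².
T⁴ = 14080/(0.37·5.67×10⁻⁸·21.90) = 3.065×10¹⁰ K⁴.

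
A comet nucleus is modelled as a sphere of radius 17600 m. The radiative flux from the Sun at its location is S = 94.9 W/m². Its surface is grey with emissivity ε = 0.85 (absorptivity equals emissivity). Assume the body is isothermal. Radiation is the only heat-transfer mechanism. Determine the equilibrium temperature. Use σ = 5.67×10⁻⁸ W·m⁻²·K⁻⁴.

T ≈ 143 K

At equilibrium, absorbed power = emitted power.
Absorbing cross-section = πr² = 9.731×10⁸ m²; emitting surface = 4πr² = 3.893×10⁹ m² (ratio 4).
εS·A_cross = εσ·A_surf·T⁴  ⇒  T⁴ = S/(4σ)   (ε cancels).
T⁴ = 94.9/(4·5.67×10⁻⁸) = 4.184×10⁸ K⁴.
T = (4.184×10⁸)^(1/4).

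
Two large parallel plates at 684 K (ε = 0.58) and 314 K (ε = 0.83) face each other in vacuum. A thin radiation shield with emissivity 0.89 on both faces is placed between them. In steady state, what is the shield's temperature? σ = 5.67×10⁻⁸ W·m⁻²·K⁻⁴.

T_s ≈ 558 K

In steady state the net flux on the hot side equals that on the cold side.
σ(T₁⁴−T_s⁴)/D₁ = σ(T_s⁴−T₂⁴)/D₂, with D₁ = 1/ε₁+1/ε_s−1 = 1.848, D₂ = 1/ε_s+1/ε₂−1 = 1.328.
Solve for T_s⁴: T_s⁴ = (D₂·T₁⁴ + D₁·T₂⁴)/(D₁+D₂) = 9.721×10¹⁰ K⁴.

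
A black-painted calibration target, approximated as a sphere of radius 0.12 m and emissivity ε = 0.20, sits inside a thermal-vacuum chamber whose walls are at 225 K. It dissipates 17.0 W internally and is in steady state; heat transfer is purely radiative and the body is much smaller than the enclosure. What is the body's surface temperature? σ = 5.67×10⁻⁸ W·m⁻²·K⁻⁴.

For a small grey body in a large enclosure, net radiated power = εσA(T⁴ − T_w⁴).
Steady state: P = εσA(T⁴ − T_w⁴) with A = 4πr² = 0.1810 m².
T⁴ = P/(εσA) + T_w⁴ = 17.0/(0.20·5.67×10⁻⁸·0.1810) + (225)⁴
    = 8.284×10⁹ + 2.563×10⁹ = 1.085×10¹⁰ K⁴.

T ≈ 323 K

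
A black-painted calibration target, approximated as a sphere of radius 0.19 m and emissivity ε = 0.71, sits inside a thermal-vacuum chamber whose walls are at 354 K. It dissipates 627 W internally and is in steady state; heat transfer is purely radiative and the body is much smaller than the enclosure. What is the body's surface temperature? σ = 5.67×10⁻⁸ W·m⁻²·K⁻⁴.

T ≈ 473 K

For a small grey body in a large enclosure, net radiated power = εσA(T⁴ − T_w⁴).
Steady state: P = εσA(T⁴ − T_w⁴) with A = 4πr² = 0.4536 m².
T⁴ = P/(εσA) + T_w⁴ = 627/(0.71·5.67×10⁻⁸·0.4536) + (354)⁴
    = 3.433×10¹⁰ + 1.570×10¹⁰ = 5.004×10¹⁰ K⁴.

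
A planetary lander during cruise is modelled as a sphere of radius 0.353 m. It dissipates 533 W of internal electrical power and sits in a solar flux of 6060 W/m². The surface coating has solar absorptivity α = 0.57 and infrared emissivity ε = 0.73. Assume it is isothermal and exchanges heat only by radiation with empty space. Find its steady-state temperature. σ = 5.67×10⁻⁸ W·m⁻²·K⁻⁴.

At steady state, absorbed solar power + internal power = radiated power.
Absorbed: α·S·A_cross = 0.57·6060·0.3915 = 1352 W (cross-section πr²).
Total input = 1352 + 533 = 1885 W.
Radiated: εσ·A_surf·T⁴ with A_surf = 4πr² = 1.566 m².
T⁴ = 1885/(0.73·5.67×10⁻⁸·1.566) = 2.909×10¹⁰ K⁴.

T ≈ 413 K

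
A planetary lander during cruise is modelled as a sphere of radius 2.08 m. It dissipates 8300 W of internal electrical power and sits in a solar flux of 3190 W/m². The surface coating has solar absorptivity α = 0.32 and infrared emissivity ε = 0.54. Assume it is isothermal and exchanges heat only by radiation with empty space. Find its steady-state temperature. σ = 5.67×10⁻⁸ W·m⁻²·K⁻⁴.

At steady state, absorbed solar power + internal power = radiated power.
Absorbed: α·S·A_cross = 0.32·3190·13.59 = 13870 W (cross-section πr²).
Total input = 13870 + 8300 = 22170 W.
Radiated: εσ·A_surf·T⁴ with A_surf = 4πr² = 54.37 m².
T⁴ = 22170/(0.54·5.67×10⁻⁸·54.37) = 1.332×10¹⁰ K⁴.

T ≈ 340 K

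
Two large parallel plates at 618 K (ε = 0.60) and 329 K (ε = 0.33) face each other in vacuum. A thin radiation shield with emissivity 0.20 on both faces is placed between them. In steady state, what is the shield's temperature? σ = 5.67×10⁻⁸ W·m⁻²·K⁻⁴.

T_s ≈ 542 K

In steady state the net flux on the hot side equals that on the cold side.
σ(T₁⁴−T_s⁴)/D₁ = σ(T_s⁴−T₂⁴)/D₂, with D₁ = 1/ε₁+1/ε_s−1 = 5.667, D₂ = 1/ε_s+1/ε₂−1 = 7.030.
Solve for T_s⁴: T_s⁴ = (D₂·T₁⁴ + D₁·T₂⁴)/(D₁+D₂) = 8.599×10¹⁰ K⁴.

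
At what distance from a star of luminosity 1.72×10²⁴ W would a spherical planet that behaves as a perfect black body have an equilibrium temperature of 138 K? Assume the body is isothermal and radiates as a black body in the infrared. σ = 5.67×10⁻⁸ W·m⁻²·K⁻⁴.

d ≈ 4.08×10¹⁰ m

For an isothermal black-emitting sphere, (1−a)S·πr² = σ·4πr²·T⁴ ⇒ S = 4σT⁴/(1−a).
S = 4·5.67×10⁻⁸·(138)⁴/1.00 = 82.25 W/m².
Flux falls as S = L/(4πd²), so d = √(L/(4πS)) = √(1.72×10²⁴/(4π·82.25)).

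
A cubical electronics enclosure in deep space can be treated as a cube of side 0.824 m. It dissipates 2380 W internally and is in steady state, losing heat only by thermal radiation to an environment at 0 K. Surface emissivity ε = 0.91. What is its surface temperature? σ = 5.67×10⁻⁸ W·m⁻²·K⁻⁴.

Steady state: internal power = radiated power, P = εσA T⁴.
Radiating area A = 6L² = 4.074 m².
T⁴ = P/(εσA) = 2380/(0.91·5.67×10⁻⁸·4.074) = 1.132×10¹⁰ K⁴.
T = (1.132×10¹⁰)^(1/4).

T ≈ 326 K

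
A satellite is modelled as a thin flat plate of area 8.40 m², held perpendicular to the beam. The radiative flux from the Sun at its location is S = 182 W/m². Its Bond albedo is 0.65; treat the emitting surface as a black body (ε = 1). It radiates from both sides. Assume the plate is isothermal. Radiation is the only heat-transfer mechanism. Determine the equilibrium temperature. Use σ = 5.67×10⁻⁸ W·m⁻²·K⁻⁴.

At equilibrium, absorbed power = emitted power.
Absorbing cross-section = A = 8.400 m²; emitting surface = 2A = 16.80 m² (ratio 2).
(1−a)S·A_cross = εσ·A_surf·T⁴  ⇒  T⁴ = (1−a)S/(2σ).
T⁴ = 0.350·182/(2·5.67×10⁻⁸) = 5.617×10⁸ K⁴.
T = (5.617×10⁸)^(1/4).

T ≈ 154 K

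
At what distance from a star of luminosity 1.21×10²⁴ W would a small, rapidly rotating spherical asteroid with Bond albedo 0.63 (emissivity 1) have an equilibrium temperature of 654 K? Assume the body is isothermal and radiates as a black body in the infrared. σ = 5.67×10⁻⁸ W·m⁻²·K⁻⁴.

d ≈ 9.27×10⁸ m

For an isothermal black-emitting sphere, (1−a)S·πr² = σ·4πr²·T⁴ ⇒ S = 4σT⁴/(1−a).
S = 4·5.67×10⁻⁸·(654)⁴/0.370 = 1.121×10⁵ W/m².
Flux falls as S = L/(4πd²), so d = √(L/(4πS)) = √(1.21×10²⁴/(4π·1.121×10⁵)).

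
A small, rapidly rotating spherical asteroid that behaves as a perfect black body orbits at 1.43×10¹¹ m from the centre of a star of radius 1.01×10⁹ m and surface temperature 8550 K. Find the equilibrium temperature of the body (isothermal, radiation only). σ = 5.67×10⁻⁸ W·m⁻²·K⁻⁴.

The star's surface emits σT_*⁴; at distance d the flux is S = σT_*⁴(R_*/d)².
S = 5.67×10⁻⁸·(8550)⁴·(1.01×10⁹/1.43×10¹¹)² = 15120 W/m².
For an isothermal sphere T⁴ = (1−a)S/(4σ) = 6.665×10¹⁰ K⁴.

T ≈ 508 K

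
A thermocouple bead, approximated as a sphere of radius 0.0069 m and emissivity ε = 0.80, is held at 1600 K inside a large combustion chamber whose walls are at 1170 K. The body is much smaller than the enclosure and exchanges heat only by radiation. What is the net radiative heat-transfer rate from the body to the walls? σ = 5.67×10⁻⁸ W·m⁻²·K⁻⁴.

For a small grey body in a large enclosure: P_net = εσA(T_body⁴ − T_wall⁴).
A = 4πr² = 5.983×10⁻⁴ m²; T_body⁴ − T_wall⁴ = 6.554×10¹² − 1.874×10¹² = 4.680×10¹² K⁴.
|P_net| = 0.80·5.67×10⁻⁸·5.983×10⁻⁴·4.680×10¹².

P_net ≈ 127 W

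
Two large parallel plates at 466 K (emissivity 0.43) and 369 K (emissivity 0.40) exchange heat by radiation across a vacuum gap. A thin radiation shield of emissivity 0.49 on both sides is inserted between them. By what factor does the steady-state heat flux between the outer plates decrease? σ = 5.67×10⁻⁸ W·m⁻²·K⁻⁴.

factor ≈ 1.81

Without shield: q₀ = σΔ(T⁴)/(1/ε₁+1/ε₂−1) with denominator 3.826.
With shield the two gaps are in series; the resistances add: (1/ε₁+1/ε_s−1)+(1/ε_s+1/ε₂−1) = 3.366+3.541 = 6.907.
Heat-flux ratio q₀/q = 6.907/3.826.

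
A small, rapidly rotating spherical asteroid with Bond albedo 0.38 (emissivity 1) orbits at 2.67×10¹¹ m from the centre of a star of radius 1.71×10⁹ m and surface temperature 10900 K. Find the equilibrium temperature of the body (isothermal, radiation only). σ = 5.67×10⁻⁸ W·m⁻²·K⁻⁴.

The star's surface emits σT_*⁴; at distance d the flux is S = σT_*⁴(R_*/d)².
S = 5.67×10⁻⁸·(10900)⁴·(1.71×10⁹/2.67×10¹¹)² = 32830 W/m².
For an isothermal sphere T⁴ = (1−a)S/(4σ) = 8.974×10¹⁰ K⁴.

T ≈ 547 K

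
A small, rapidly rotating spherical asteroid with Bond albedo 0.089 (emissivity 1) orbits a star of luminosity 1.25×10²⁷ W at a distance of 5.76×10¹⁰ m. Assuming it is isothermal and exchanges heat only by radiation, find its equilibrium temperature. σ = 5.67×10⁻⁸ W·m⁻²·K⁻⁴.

First find the stellar flux at distance d: S = L/(4πd²) = 1.25×10²⁷/(4π·(5.76×10¹⁰)²) = 29980 W/m².
For an isothermal sphere, absorbed (1−a)S·πr² = emitted σ·4πr²·T⁴, so T⁴ = (1−a)S/(4σ).
T⁴ = 0.911·29980/(4·5.67×10⁻⁸) = 1.204×10¹¹ K⁴.

T ≈ 589 K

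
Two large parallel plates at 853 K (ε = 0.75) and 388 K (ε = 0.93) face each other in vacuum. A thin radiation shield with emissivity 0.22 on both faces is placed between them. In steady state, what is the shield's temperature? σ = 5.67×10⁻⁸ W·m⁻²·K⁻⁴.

T_s ≈ 720 K

In steady state the net flux on the hot side equals that on the cold side.
σ(T₁⁴−T_s⁴)/D₁ = σ(T_s⁴−T₂⁴)/D₂, with D₁ = 1/ε₁+1/ε_s−1 = 4.879, D₂ = 1/ε_s+1/ε₂−1 = 4.621.
Solve for T_s⁴: T_s⁴ = (D₂·T₁⁴ + D₁·T₂⁴)/(D₁+D₂) = 2.692×10¹¹ K⁴.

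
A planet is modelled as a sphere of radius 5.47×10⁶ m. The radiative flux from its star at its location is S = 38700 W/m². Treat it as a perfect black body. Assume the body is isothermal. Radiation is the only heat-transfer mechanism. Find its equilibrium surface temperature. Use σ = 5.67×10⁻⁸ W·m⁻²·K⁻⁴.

At equilibrium, absorbed power = emitted power.
Absorbing cross-section = πr² = 9.400×10¹³ m²; emitting surface = 4πr² = 3.760×10¹⁴ m² (ratio 4).
S·A_cross = εσ·A_surf·T⁴  ⇒  T⁴ = S/(4σ).
T⁴ = 1.00·38700/(4·5.67×10⁻⁸) = 1.706×10¹¹ K⁴.
T = (1.706×10¹¹)^(1/4).

T ≈ 643 K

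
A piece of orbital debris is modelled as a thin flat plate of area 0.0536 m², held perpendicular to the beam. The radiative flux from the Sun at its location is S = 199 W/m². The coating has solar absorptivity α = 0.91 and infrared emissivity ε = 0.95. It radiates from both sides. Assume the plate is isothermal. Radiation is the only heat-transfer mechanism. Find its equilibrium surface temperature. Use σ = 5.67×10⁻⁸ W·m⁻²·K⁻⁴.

T ≈ 202 K

At equilibrium, absorbed power = emitted power.
Absorbing cross-section = A = 0.05360 m²; emitting surface = 2A = 0.1072 m² (ratio 2).
αS·A_cross = εσ·A_surf·T⁴  ⇒  T⁴ = αS/(ε·2σ).
T⁴ = 0.910·199/(0.95·2·5.67×10⁻⁸) = 1.681×10⁹ K⁴.
T = (1.681×10⁹)^(1/4).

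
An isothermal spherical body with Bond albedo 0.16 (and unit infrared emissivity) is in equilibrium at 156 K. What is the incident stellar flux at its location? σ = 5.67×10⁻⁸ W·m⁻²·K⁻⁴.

S ≈ 160 W/m²

(1−a)S·πr² = σ·4πr²·T⁴ ⇒ S = 4σT⁴/(1−a).
S = 4·5.67×10⁻⁸·5.922×10⁸/0.840.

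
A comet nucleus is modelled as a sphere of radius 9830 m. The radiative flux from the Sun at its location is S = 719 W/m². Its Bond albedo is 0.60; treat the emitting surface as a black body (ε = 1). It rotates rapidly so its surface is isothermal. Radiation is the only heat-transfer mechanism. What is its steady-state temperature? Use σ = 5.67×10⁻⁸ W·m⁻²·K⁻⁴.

At equilibrium, absorbed power = emitted power.
Absorbing cross-section = πr² = 3.036×10⁸ m²; emitting surface = 4πr² = 1.214×10⁹ m² (ratio 4).
(1−a)S·A_cross = εσ·A_surf·T⁴  ⇒  T⁴ = (1−a)S/(4σ).
T⁴ = 0.400·719/(4·5.67×10⁻⁸) = 1.268×10⁹ K⁴.
T = (1.268×10⁹)^(1/4).

T ≈ 189 K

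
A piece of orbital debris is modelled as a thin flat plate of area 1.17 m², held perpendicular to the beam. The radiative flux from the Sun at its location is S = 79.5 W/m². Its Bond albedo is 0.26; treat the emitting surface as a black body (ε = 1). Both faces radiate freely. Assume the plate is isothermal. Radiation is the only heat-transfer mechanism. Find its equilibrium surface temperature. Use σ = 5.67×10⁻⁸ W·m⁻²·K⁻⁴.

At equilibrium, absorbed power = emitted power.
Absorbing cross-section = A = 1.170 m²; emitting surface = 2A = 2.340 m² (ratio 2).
(1−a)S·A_cross = εσ·A_surf·T⁴  ⇒  T⁴ = (1−a)S/(2σ).
T⁴ = 0.740·79.5/(2·5.67×10⁻⁸) = 5.188×10⁸ K⁴.
T = (5.188×10⁸)^(1/4).

T ≈ 151 K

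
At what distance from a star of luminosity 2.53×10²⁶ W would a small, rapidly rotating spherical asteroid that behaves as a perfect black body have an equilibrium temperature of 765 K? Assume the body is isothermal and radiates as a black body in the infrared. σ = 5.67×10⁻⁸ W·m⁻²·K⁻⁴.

d ≈ 1.61×10¹⁰ m

For an isothermal black-emitting sphere, (1−a)S·πr² = σ·4πr²·T⁴ ⇒ S = 4σT⁴/(1−a).
S = 4·5.67×10⁻⁸·(765)⁴/1.00 = 77680 W/m².
Flux falls as S = L/(4πd²), so d = √(L/(4πS)) = √(2.53×10²⁶/(4π·77680)).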